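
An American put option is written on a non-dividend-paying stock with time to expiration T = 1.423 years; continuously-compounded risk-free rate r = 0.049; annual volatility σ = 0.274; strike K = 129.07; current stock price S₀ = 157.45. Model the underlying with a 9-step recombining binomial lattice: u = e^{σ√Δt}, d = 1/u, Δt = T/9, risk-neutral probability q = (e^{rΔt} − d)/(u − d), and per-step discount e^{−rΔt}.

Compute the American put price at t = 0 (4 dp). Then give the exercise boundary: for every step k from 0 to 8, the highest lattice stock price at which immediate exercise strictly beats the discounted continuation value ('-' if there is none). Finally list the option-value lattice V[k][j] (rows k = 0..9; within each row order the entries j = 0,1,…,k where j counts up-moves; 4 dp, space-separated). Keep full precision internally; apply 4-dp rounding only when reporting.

price = 5.6834
boundary = - - - - - 91.3184 101.8299 91.3184 101.8299
tree:
5.6834
8.8152 2.7421
13.3270 4.5875 0.9998
19.5555 7.5084 1.8334 0.2091
27.7163 11.9638 3.3153 0.4286 0.0000
37.7516 18.4371 5.8878 0.8786 0.0000 0.0000
47.1780 27.2401 10.2073 1.8012 0.0000 0.0000 0.0000
55.6314 37.7516 17.1065 3.6926 0.0000 0.0000 0.0000 0.0000
63.2121 47.1780 27.2401 7.5700 0.0000 0.0000 0.0000 0.0000 0.0000
70.0104 55.6314 37.7516 15.5187 0.0000 0.0000 0.0000 0.0000 0.0000 0.0000

params: Δt=0.15811 u=1.11511 d=0.89677 q=0.50841 e^(-rΔt)=0.99228
t_9 payoffs: 70.0104 55.6314 37.7516 15.5187 0.0000 0.0000 0.0000 0.0000 0.0000 0.0000
t_8: node(8,0) S=65.8579 payoff=63.2121 vs cont=62.2160 → 63.2121 [stop]  node(8,1) S=81.8920 payoff=47.1780 vs cont=46.1819 → 47.1780 [stop]  node(8,2) S=101.8299 payoff=27.2401 vs cont=26.2440 → 27.2401 [stop]  node(8,3) S=126.6219 payoff=2.4481 vs cont=7.5700 → 7.5700 [wait]  node(8,4) S=157.4500 payoff=0.0000 vs cont=0.0000 → 0.0000 [wait]  node(8,5) S=195.7836 payoff=0.0000 vs cont=0.0000 → 0.0000 [wait]  node(8,6) S=243.4502 payoff=0.0000 vs cont=0.0000 → 0.0000 [wait]  node(8,7) S=302.7220 payoff=0.0000 vs cont=0.0000 → 0.0000 [wait]  node(8,8) S=376.4243 payoff=0.0000 vs cont=0.0000 → 0.0000 [wait]  ⇒ S*(8)=101.8299
t_7: node(7,0) S=73.4386 payoff=55.6314 vs cont=54.6353 → 55.6314 [stop]  node(7,1) S=91.3184 payoff=37.7516 vs cont=36.7555 → 37.7516 [stop]  node(7,2) S=113.5513 payoff=15.5187 vs cont=17.1065 → 17.1065 [wait]  node(7,3) S=141.1971 payoff=0.0000 vs cont=3.6926 → 3.6926 [wait]  node(7,4) S=175.5737 payoff=0.0000 vs cont=0.0000 → 0.0000 [wait]  node(7,5) S=218.3199 payoff=0.0000 vs cont=0.0000 → 0.0000 [wait]  node(7,6) S=271.4733 payoff=0.0000 vs cont=0.0000 → 0.0000 [wait]  node(7,7) S=337.5676 payoff=0.0000 vs cont=0.0000 → 0.0000 [wait]  ⇒ S*(7)=91.3184
t_6: node(6,0) S=81.8920 payoff=47.1780 vs cont=46.1819 → 47.1780 [stop]  node(6,1) S=101.8299 payoff=27.2401 vs cont=27.0451 → 27.2401 [stop]  node(6,2) S=126.6219 payoff=2.4481 vs cont=10.2073 → 10.2073 [wait]  node(6,3) S=157.4500 payoff=0.0000 vs cont=1.8012 → 1.8012 [wait]  node(6,4) S=195.7836 payoff=0.0000 vs cont=0.0000 → 0.0000 [wait]  node(6,5) S=243.4502 payoff=0.0000 vs cont=0.0000 → 0.0000 [wait]  node(6,6) S=302.7220 payoff=0.0000 vs cont=0.0000 → 0.0000 [wait]  ⇒ S*(6)=101.8299
t_5: node(5,0) S=91.3184 payoff=37.7516 vs cont=36.7555 → 37.7516 [stop]  node(5,1) S=113.5513 payoff=15.5187 vs cont=18.4371 → 18.4371 [wait]  node(5,2) S=141.1971 payoff=0.0000 vs cont=5.8878 → 5.8878 [wait]  node(5,3) S=175.5737 payoff=0.0000 vs cont=0.8786 → 0.8786 [wait]  node(5,4) S=218.3199 payoff=0.0000 vs cont=0.0000 → 0.0000 [wait]  node(5,5) S=271.4733 payoff=0.0000 vs cont=0.0000 → 0.0000 [wait]  ⇒ S*(5)=91.3184
t_4: node(4,0) S=101.8299 payoff=27.2401 vs cont=27.7163 → 27.7163 [wait]  node(4,1) S=126.6219 payoff=2.4481 vs cont=11.9638 → 11.9638 [wait]  node(4,2) S=157.4500 payoff=0.0000 vs cont=3.3153 → 3.3153 [wait]  node(4,3) S=195.7836 payoff=0.0000 vs cont=0.4286 → 0.4286 [wait]  node(4,4) S=243.4502 payoff=0.0000 vs cont=0.0000 → 0.0000 [wait]  ⇒ S*(4)=-
t_3: node(3,0) S=113.5513 payoff=15.5187 vs cont=19.5555 → 19.5555 [wait]  node(3,1) S=141.1971 payoff=0.0000 vs cont=7.5084 → 7.5084 [wait]  node(3,2) S=175.5737 payoff=0.0000 vs cont=1.8334 → 1.8334 [wait]  node(3,3) S=218.3199 payoff=0.0000 vs cont=0.2091 → 0.2091 [wait]  ⇒ S*(3)=-
t_2: node(2,0) S=126.6219 payoff=2.4481 vs cont=13.3270 → 13.3270 [wait]  node(2,1) S=157.4500 payoff=0.0000 vs cont=4.5875 → 4.5875 [wait]  node(2,2) S=195.7836 payoff=0.0000 vs cont=0.9998 → 0.9998 [wait]  ⇒ S*(2)=-
t_1: node(1,0) S=141.1971 payoff=0.0000 vs cont=8.8152 → 8.8152 [wait]  node(1,1) S=175.5737 payoff=0.0000 vs cont=2.7421 → 2.7421 [wait]  ⇒ S*(1)=-
t_0: node(0,0) S=157.4500 payoff=0.0000 vs cont=5.6834 → 5.6834 [wait]  ⇒ S*(0)=-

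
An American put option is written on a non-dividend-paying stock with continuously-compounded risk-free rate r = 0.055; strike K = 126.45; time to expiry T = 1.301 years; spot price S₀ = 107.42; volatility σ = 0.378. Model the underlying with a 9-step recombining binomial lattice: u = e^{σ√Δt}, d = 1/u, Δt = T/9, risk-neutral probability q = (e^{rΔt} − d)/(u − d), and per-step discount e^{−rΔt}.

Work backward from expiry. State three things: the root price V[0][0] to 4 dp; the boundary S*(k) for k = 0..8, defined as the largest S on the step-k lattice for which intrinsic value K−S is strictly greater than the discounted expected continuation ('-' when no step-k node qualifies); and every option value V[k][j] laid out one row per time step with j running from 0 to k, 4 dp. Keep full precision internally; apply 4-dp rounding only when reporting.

Δt=0.14456  u=1.15456  d=0.86613  q=0.49181  discount=0.99208
step 9 (expiry): payoffs max(K−S,0) = 96.9824 87.1696 74.0891 56.6528 33.4100 2.4274 0.0000 0.0000 0.0000 0.0000
step 8: (k=8,j=0): S=34.0220, (K−S)⁺=92.4280, hold=91.4266 ⇒ V=92.4280 exercise | (k=8,j=1): S=45.3515, (K−S)⁺=81.0985, hold=80.0972 ⇒ V=81.0985 exercise | (k=8,j=2): S=60.4537, (K−S)⁺=65.9963, hold=64.9950 ⇒ V=65.9963 exercise | (k=8,j=3): S=80.5849, (K−S)⁺=45.8651, hold=44.8637 ⇒ V=45.8651 exercise | (k=8,j=4): S=107.4200, (K−S)⁺=19.0300, hold=18.0286 ⇒ V=19.0300 exercise | (k=8,j=5): S=143.1912, (K−S)⁺=0.0000, hold=1.2238 ⇒ V=1.2238 continue | (k=8,j=6): S=190.8744, (K−S)⁺=0.0000, hold=0.0000 ⇒ V=0.0000 continue | (k=8,j=7): S=254.4363, (K−S)⁺=0.0000, hold=0.0000 ⇒ V=0.0000 continue | (k=8,j=8): S=339.1645, (K−S)⁺=0.0000, hold=0.0000 ⇒ V=0.0000 continue  boundary S*=107.4200
step 7: (k=7,j=0): S=39.2804, (K−S)⁺=87.1696, hold=86.1683 ⇒ V=87.1696 exercise | (k=7,j=1): S=52.3609, (K−S)⁺=74.0891, hold=73.0878 ⇒ V=74.0891 exercise | (k=7,j=2): S=69.7972, (K−S)⁺=56.6528, hold=55.6514 ⇒ V=56.6528 exercise | (k=7,j=3): S=93.0400, (K−S)⁺=33.4100, hold=32.4087 ⇒ V=33.4100 exercise | (k=7,j=4): S=124.0226, (K−S)⁺=2.4274, hold=10.1914 ⇒ V=10.1914 continue | (k=7,j=5): S=165.3226, (K−S)⁺=0.0000, hold=0.6170 ⇒ V=0.6170 continue | (k=7,j=6): S=220.3755, (K−S)⁺=0.0000, hold=0.0000 ⇒ V=0.0000 continue | (k=7,j=7): S=293.7614, (K−S)⁺=0.0000, hold=0.0000 ⇒ V=0.0000 continue  boundary S*=93.0400
step 6: (k=6,j=0): S=45.3515, (K−S)⁺=81.0985, hold=80.0972 ⇒ V=81.0985 exercise | (k=6,j=1): S=60.4537, (K−S)⁺=65.9963, hold=64.9950 ⇒ V=65.9963 exercise | (k=6,j=2): S=80.5849, (K−S)⁺=45.8651, hold=44.8637 ⇒ V=45.8651 exercise | (k=6,j=3): S=107.4200, (K−S)⁺=19.0300, hold=21.8168 ⇒ V=21.8168 continue | (k=6,j=4): S=143.1912, (K−S)⁺=0.0000, hold=5.4392 ⇒ V=5.4392 continue | (k=6,j=5): S=190.8744, (K−S)⁺=0.0000, hold=0.3111 ⇒ V=0.3111 continue | (k=6,j=6): S=254.4363, (K−S)⁺=0.0000, hold=0.0000 ⇒ V=0.0000 continue  boundary S*=80.5849
step 5: (k=5,j=0): S=52.3609, (K−S)⁺=74.0891, hold=73.0878 ⇒ V=74.0891 exercise | (k=5,j=1): S=69.7972, (K−S)⁺=56.6528, hold=55.6514 ⇒ V=56.6528 exercise | (k=5,j=2): S=93.0400, (K−S)⁺=33.4100, hold=33.7684 ⇒ V=33.7684 continue | (k=5,j=3): S=124.0226, (K−S)⁺=2.4274, hold=13.6532 ⇒ V=13.6532 continue | (k=5,j=4): S=165.3226, (K−S)⁺=0.0000, hold=2.8941 ⇒ V=2.8941 continue | (k=5,j=5): S=220.3755, (K−S)⁺=0.0000, hold=0.1568 ⇒ V=0.1568 continue  boundary S*=69.7972
step 4: (k=4,j=0): S=60.4537, (K−S)⁺=65.9963, hold=64.9950 ⇒ V=65.9963 exercise | (k=4,j=1): S=80.5849, (K−S)⁺=45.8651, hold=45.0386 ⇒ V=45.8651 exercise | (k=4,j=2): S=107.4200, (K−S)⁺=19.0300, hold=23.6865 ⇒ V=23.6865 continue | (k=4,j=3): S=143.1912, (K−S)⁺=0.0000, hold=8.2956 ⇒ V=8.2956 continue | (k=4,j=4): S=190.8744, (K−S)⁺=0.0000, hold=1.5356 ⇒ V=1.5356 continue  boundary S*=80.5849
step 3: (k=3,j=0): S=69.7972, (K−S)⁺=56.6528, hold=55.6514 ⇒ V=56.6528 exercise | (k=3,j=1): S=93.0400, (K−S)⁺=33.4100, hold=34.6807 ⇒ V=34.6807 continue | (k=3,j=2): S=124.0226, (K−S)⁺=2.4274, hold=15.9895 ⇒ V=15.9895 continue | (k=3,j=3): S=165.3226, (K−S)⁺=0.0000, hold=4.9316 ⇒ V=4.9316 continue  boundary S*=69.7972
step 2: (k=2,j=0): S=80.5849, (K−S)⁺=45.8651, hold=45.4837 ⇒ V=45.8651 exercise | (k=2,j=1): S=107.4200, (K−S)⁺=19.0300, hold=25.2864 ⇒ V=25.2864 continue | (k=2,j=2): S=143.1912, (K−S)⁺=0.0000, hold=10.4676 ⇒ V=10.4676 continue  boundary S*=80.5849
step 1: (k=1,j=0): S=93.0400, (K−S)⁺=33.4100, hold=35.4612 ⇒ V=35.4612 continue | (k=1,j=1): S=124.0226, (K−S)⁺=2.4274, hold=17.8558 ⇒ V=17.8558 continue  boundary S*=-
step 0: (k=0,j=0): S=107.4200, (K−S)⁺=19.0300, hold=26.5905 ⇒ V=26.5905 continue  boundary S*=-

price = 26.5905
boundary = - - 80.5849 69.7972 80.5849 69.7972 80.5849 93.0400 107.4200
tree:
26.5905
35.4612 17.8558
45.8651 25.2864 10.4676
56.6528 34.6807 15.9895 4.9316
65.9963 45.8651 23.6865 8.2956 1.5356
74.0891 56.6528 33.7684 13.6532 2.8941 0.1568
81.0985 65.9963 45.8651 21.8168 5.4392 0.3111 0.0000
87.1696 74.0891 56.6528 33.4100 10.1914 0.6170 0.0000 0.0000
92.4280 81.0985 65.9963 45.8651 19.0300 1.2238 0.0000 0.0000 0.0000
96.9824 87.1696 74.0891 56.6528 33.4100 2.4274 0.0000 0.0000 0.0000 0.0000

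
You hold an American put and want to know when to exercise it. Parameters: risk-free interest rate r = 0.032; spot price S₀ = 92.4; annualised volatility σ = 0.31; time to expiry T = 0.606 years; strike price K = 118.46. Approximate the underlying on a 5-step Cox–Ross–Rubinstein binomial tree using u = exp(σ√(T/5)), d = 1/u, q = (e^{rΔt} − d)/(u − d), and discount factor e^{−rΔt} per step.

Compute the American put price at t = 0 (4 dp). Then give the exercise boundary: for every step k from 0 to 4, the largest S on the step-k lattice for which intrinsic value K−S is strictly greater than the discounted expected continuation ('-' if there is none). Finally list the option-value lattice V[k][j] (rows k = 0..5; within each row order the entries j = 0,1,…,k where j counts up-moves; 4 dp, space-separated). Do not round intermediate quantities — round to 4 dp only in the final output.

Δt=0.12120  u=1.11396  d=0.89770  q=0.49101  discount=0.99613
step 5 (expiry): payoffs max(K−S,0) = 64.5933 51.6162 35.5128 15.5299 0.0000 0.0000
step 4: (k=4,j=0): S=60.0055, (K−S)⁺=58.4545, hold=57.9960 ⇒ V=58.4545 exercise | (k=4,j=1): S=74.4614, (K−S)⁺=43.9986, hold=43.5400 ⇒ V=43.9986 exercise | (k=4,j=2): S=92.4000, (K−S)⁺=26.0600, hold=25.6015 ⇒ V=26.0600 exercise | (k=4,j=3): S=114.6601, (K−S)⁺=3.7999, hold=7.8739 ⇒ V=7.8739 continue | (k=4,j=4): S=142.2830, (K−S)⁺=0.0000, hold=0.0000 ⇒ V=0.0000 continue  boundary S*=92.4000
step 3: (k=3,j=0): S=66.8438, (K−S)⁺=51.6162, hold=51.1576 ⇒ V=51.6162 exercise | (k=3,j=1): S=82.9472, (K−S)⁺=35.5128, hold=35.0543 ⇒ V=35.5128 exercise | (k=3,j=2): S=102.9301, (K−S)⁺=15.5299, hold=17.0641 ⇒ V=17.0641 continue | (k=3,j=3): S=127.7270, (K−S)⁺=0.0000, hold=3.9922 ⇒ V=3.9922 continue  boundary S*=82.9472
step 2: (k=2,j=0): S=74.4614, (K−S)⁺=43.9986, hold=43.5400 ⇒ V=43.9986 exercise | (k=2,j=1): S=92.4000, (K−S)⁺=26.0600, hold=26.3518 ⇒ V=26.3518 continue | (k=2,j=2): S=114.6601, (K−S)⁺=3.7999, hold=10.6044 ⇒ V=10.6044 continue  boundary S*=74.4614
step 1: (k=1,j=0): S=82.9472, (K−S)⁺=35.5128, hold=35.1970 ⇒ V=35.5128 exercise | (k=1,j=1): S=102.9301, (K−S)⁺=15.5299, hold=18.5475 ⇒ V=18.5475 continue  boundary S*=82.9472
step 0: (k=0,j=0): S=92.4000, (K−S)⁺=26.0600, hold=27.0774 ⇒ V=27.0774 continue  boundary S*=-

price = 27.0774
boundary = - 82.9472 74.4614 82.9472 92.4000
tree:
27.0774
35.5128 18.5475
43.9986 26.3518 10.6044
51.6162 35.5128 17.0641 3.9922
58.4545 43.9986 26.0600 7.8739 0.0000
64.5933 51.6162 35.5128 15.5299 0.0000 0.0000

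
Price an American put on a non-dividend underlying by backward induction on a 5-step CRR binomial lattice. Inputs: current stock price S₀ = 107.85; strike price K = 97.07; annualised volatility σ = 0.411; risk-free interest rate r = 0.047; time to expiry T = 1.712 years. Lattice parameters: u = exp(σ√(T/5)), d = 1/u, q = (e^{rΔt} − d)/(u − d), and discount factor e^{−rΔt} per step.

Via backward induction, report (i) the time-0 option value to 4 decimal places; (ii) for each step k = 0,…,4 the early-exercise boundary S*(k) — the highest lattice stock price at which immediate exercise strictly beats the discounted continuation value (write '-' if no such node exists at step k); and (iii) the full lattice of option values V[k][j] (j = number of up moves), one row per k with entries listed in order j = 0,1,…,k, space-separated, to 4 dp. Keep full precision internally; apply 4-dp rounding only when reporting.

price = 14.3387
boundary = - - - 52.4181 66.6696
tree:
14.3387
21.7317 6.6115
31.8505 11.2279 1.7063
44.6519 18.7113 3.2938 0.0000
55.8569 30.4004 6.3584 0.0000 0.0000
64.6667 44.6519 12.2743 0.0000 0.0000 0.0000

Δt=0.34240  u=1.27188  d=0.78624  q=0.47357  discount=0.98404
step 5 (expiry): payoffs max(K−S,0) = 64.6667 44.6519 12.2743 0.0000 0.0000 0.0000
step 4: (k=4,j=0): S=41.2131, (K−S)⁺=55.8569, hold=54.3073 ⇒ V=55.8569 exercise | (k=4,j=1): S=66.6696, (K−S)⁺=30.4004, hold=28.8508 ⇒ V=30.4004 exercise | (k=4,j=2): S=107.8500, (K−S)⁺=0.0000, hold=6.3584 ⇒ V=6.3584 continue | (k=4,j=3): S=174.4668, (K−S)⁺=0.0000, hold=0.0000 ⇒ V=0.0000 continue | (k=4,j=4): S=282.2314, (K−S)⁺=0.0000, hold=0.0000 ⇒ V=0.0000 continue  boundary S*=66.6696
step 3: (k=3,j=0): S=52.4181, (K−S)⁺=44.6519, hold=43.1023 ⇒ V=44.6519 exercise | (k=3,j=1): S=84.7957, (K−S)⁺=12.2743, hold=18.7113 ⇒ V=18.7113 continue | (k=3,j=2): S=137.1723, (K−S)⁺=0.0000, hold=3.2938 ⇒ V=3.2938 continue | (k=3,j=3): S=221.9009, (K−S)⁺=0.0000, hold=0.0000 ⇒ V=0.0000 continue  boundary S*=52.4181
step 2: (k=2,j=0): S=66.6696, (K−S)⁺=30.4004, hold=31.8505 ⇒ V=31.8505 continue | (k=2,j=1): S=107.8500, (K−S)⁺=0.0000, hold=11.2279 ⇒ V=11.2279 continue | (k=2,j=2): S=174.4668, (K−S)⁺=0.0000, hold=1.7063 ⇒ V=1.7063 continue  boundary S*=-
step 1: (k=1,j=0): S=84.7957, (K−S)⁺=12.2743, hold=21.7317 ⇒ V=21.7317 continue | (k=1,j=1): S=137.1723, (K−S)⁺=0.0000, hold=6.6115 ⇒ V=6.6115 continue  boundary S*=-
step 0: (k=0,j=0): S=107.8500, (K−S)⁺=0.0000, hold=14.3387 ⇒ V=14.3387 continue  boundary S*=-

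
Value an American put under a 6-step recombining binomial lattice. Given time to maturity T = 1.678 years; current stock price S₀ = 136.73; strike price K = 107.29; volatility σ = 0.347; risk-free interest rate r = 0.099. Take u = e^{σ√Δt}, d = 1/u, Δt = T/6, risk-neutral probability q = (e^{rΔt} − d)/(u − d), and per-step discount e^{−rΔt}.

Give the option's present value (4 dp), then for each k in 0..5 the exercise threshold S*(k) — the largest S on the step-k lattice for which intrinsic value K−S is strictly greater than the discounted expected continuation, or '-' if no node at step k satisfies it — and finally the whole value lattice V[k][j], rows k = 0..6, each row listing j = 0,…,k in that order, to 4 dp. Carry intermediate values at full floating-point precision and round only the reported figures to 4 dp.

params: Δt=0.27967 u=1.20142 d=0.83235 q=0.53032 e^(-rΔt)=0.97269
t_6 payoffs: 61.8236 41.6631 12.5632 0.0000 0.0000 0.0000 0.0000
t_5: node(5,0) S=54.6243 payoff=52.6657 vs cont=49.7359 → 52.6657 [stop]  node(5,1) S=78.8455 payoff=28.4445 vs cont=25.5147 → 28.4445 [stop]  node(5,2) S=113.8068 payoff=0.0000 vs cont=5.7396 → 5.7396 [wait]  node(5,3) S=164.2704 payoff=0.0000 vs cont=0.0000 → 0.0000 [wait]  node(5,4) S=237.1103 payoff=0.0000 vs cont=0.0000 → 0.0000 [wait]  node(5,5) S=342.2486 payoff=0.0000 vs cont=0.0000 → 0.0000 [wait]  ⇒ S*(5)=78.8455
t_4: node(4,0) S=65.6269 payoff=41.6631 vs cont=38.7334 → 41.6631 [stop]  node(4,1) S=94.7268 payoff=12.5632 vs cont=15.9557 → 15.9557 [wait]  node(4,2) S=136.7300 payoff=0.0000 vs cont=2.6222 → 2.6222 [wait]  node(4,3) S=197.3581 payoff=0.0000 vs cont=0.0000 → 0.0000 [wait]  node(4,4) S=284.8696 payoff=0.0000 vs cont=0.0000 → 0.0000 [wait]  ⇒ S*(4)=65.6269
t_3: node(3,0) S=78.8455 payoff=28.4445 vs cont=27.2646 → 28.4445 [stop]  node(3,1) S=113.8068 payoff=0.0000 vs cont=8.6421 → 8.6421 [wait]  node(3,2) S=164.2704 payoff=0.0000 vs cont=1.1980 → 1.1980 [wait]  node(3,3) S=237.1103 payoff=0.0000 vs cont=0.0000 → 0.0000 [wait]  ⇒ S*(3)=78.8455
t_2: node(2,0) S=94.7268 payoff=12.5632 vs cont=17.4530 → 17.4530 [wait]  node(2,1) S=136.7300 payoff=0.0000 vs cont=4.5662 → 4.5662 [wait]  node(2,2) S=197.3581 payoff=0.0000 vs cont=0.5473 → 0.5473 [wait]  ⇒ S*(2)=-
t_1: node(1,0) S=113.8068 payoff=0.0000 vs cont=10.3289 → 10.3289 [wait]  node(1,1) S=164.2704 payoff=0.0000 vs cont=2.3684 → 2.3684 [wait]  ⇒ S*(1)=-
t_0: node(0,0) S=136.7300 payoff=0.0000 vs cont=5.9405 → 5.9405 [wait]  ⇒ S*(0)=-

price = 5.9405
boundary = - - - 78.8455 65.6269 78.8455
tree:
5.9405
10.3289 2.3684
17.4530 4.5662 0.5473
28.4445 8.6421 1.1980 0.0000
41.6631 15.9557 2.6222 0.0000 0.0000
52.6657 28.4445 5.7396 0.0000 0.0000 0.0000
61.8236 41.6631 12.5632 0.0000 0.0000 0.0000 0.0000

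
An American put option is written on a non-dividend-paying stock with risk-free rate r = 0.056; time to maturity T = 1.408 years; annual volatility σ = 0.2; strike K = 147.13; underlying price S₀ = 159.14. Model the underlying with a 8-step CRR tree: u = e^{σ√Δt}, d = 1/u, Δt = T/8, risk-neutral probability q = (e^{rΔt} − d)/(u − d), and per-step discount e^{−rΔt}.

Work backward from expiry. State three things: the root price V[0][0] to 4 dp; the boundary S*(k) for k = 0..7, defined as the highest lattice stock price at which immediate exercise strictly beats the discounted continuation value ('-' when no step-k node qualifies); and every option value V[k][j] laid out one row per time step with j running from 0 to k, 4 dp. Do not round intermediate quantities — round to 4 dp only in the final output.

Δt=0.17600  u=1.08753  d=0.91952  q=0.53799  discount=0.99019
step 8 (expiry): payoffs max(K−S,0) = 65.7974 50.9370 33.3615 12.5747 0.0000 0.0000 0.0000 0.0000 0.0000
step 7: (k=7,j=0): S=88.4512, (K−S)⁺=58.6788, hold=57.2358 ⇒ V=58.6788 exercise | (k=7,j=1): S=104.6123, (K−S)⁺=42.5177, hold=41.0747 ⇒ V=42.5177 exercise | (k=7,j=2): S=123.7261, (K−S)⁺=23.4039, hold=21.9609 ⇒ V=23.4039 exercise | (k=7,j=3): S=146.3322, (K−S)⁺=0.7978, hold=5.7527 ⇒ V=5.7527 continue | (k=7,j=4): S=173.0688, (K−S)⁺=0.0000, hold=0.0000 ⇒ V=0.0000 continue | (k=7,j=5): S=204.6904, (K−S)⁺=0.0000, hold=0.0000 ⇒ V=0.0000 continue | (k=7,j=6): S=242.0896, (K−S)⁺=0.0000, hold=0.0000 ⇒ V=0.0000 continue | (k=7,j=7): S=286.3221, (K−S)⁺=0.0000, hold=0.0000 ⇒ V=0.0000 continue  boundary S*=123.7261
step 6: (k=6,j=0): S=96.1930, (K−S)⁺=50.9370, hold=49.4941 ⇒ V=50.9370 exercise | (k=6,j=1): S=113.7685, (K−S)⁺=33.3615, hold=31.9185 ⇒ V=33.3615 exercise | (k=6,j=2): S=134.5553, (K−S)⁺=12.5747, hold=13.7713 ⇒ V=13.7713 continue | (k=6,j=3): S=159.1400, (K−S)⁺=0.0000, hold=2.6317 ⇒ V=2.6317 continue | (k=6,j=4): S=188.2167, (K−S)⁺=0.0000, hold=0.0000 ⇒ V=0.0000 continue | (k=6,j=5): S=222.6059, (K−S)⁺=0.0000, hold=0.0000 ⇒ V=0.0000 continue | (k=6,j=6): S=263.2785, (K−S)⁺=0.0000, hold=0.0000 ⇒ V=0.0000 continue  boundary S*=113.7685
step 5: (k=5,j=0): S=104.6123, (K−S)⁺=42.5177, hold=41.0747 ⇒ V=42.5177 exercise | (k=5,j=1): S=123.7261, (K−S)⁺=23.4039, hold=22.5983 ⇒ V=23.4039 exercise | (k=5,j=2): S=146.3322, (K−S)⁺=0.7978, hold=7.7020 ⇒ V=7.7020 continue | (k=5,j=3): S=173.0688, (K−S)⁺=0.0000, hold=1.2040 ⇒ V=1.2040 continue | (k=5,j=4): S=204.6904, (K−S)⁺=0.0000, hold=0.0000 ⇒ V=0.0000 continue | (k=5,j=5): S=242.0896, (K−S)⁺=0.0000, hold=0.0000 ⇒ V=0.0000 continue  boundary S*=123.7261
step 4: (k=4,j=0): S=113.7685, (K−S)⁺=33.3615, hold=31.9185 ⇒ V=33.3615 exercise | (k=4,j=1): S=134.5553, (K−S)⁺=12.5747, hold=14.8098 ⇒ V=14.8098 continue | (k=4,j=2): S=159.1400, (K−S)⁺=0.0000, hold=4.1649 ⇒ V=4.1649 continue | (k=4,j=3): S=188.2167, (K−S)⁺=0.0000, hold=0.5508 ⇒ V=0.5508 continue | (k=4,j=4): S=222.6059, (K−S)⁺=0.0000, hold=0.0000 ⇒ V=0.0000 continue  boundary S*=113.7685
step 3: (k=3,j=0): S=123.7261, (K−S)⁺=23.4039, hold=23.1515 ⇒ V=23.4039 exercise | (k=3,j=1): S=146.3322, (K−S)⁺=0.7978, hold=8.9938 ⇒ V=8.9938 continue | (k=3,j=2): S=173.0688, (K−S)⁺=0.0000, hold=2.1987 ⇒ V=2.1987 continue | (k=3,j=3): S=204.6904, (K−S)⁺=0.0000, hold=0.2520 ⇒ V=0.2520 continue  boundary S*=123.7261
step 2: (k=2,j=0): S=134.5553, (K−S)⁺=12.5747, hold=15.4979 ⇒ V=15.4979 continue | (k=2,j=1): S=159.1400, (K−S)⁺=0.0000, hold=5.2858 ⇒ V=5.2858 continue | (k=2,j=2): S=188.2167, (K−S)⁺=0.0000, hold=1.1401 ⇒ V=1.1401 continue  boundary S*=-
step 1: (k=1,j=0): S=146.3322, (K−S)⁺=0.7978, hold=9.9058 ⇒ V=9.9058 continue | (k=1,j=1): S=173.0688, (K−S)⁺=0.0000, hold=3.0255 ⇒ V=3.0255 continue  boundary S*=-
step 0: (k=0,j=0): S=159.1400, (K−S)⁺=0.0000, hold=6.1434 ⇒ V=6.1434 continue  boundary S*=-

price = 6.1434
boundary = - - - 123.7261 113.7685 123.7261 113.7685 123.7261
tree:
6.1434
9.9058 3.0255
15.4979 5.2858 1.1401
23.4039 8.9938 2.1987 0.2520
33.3615 14.8098 4.1649 0.5508 0.0000
42.5177 23.4039 7.7020 1.2040 0.0000 0.0000
50.9370 33.3615 13.7713 2.6317 0.0000 0.0000 0.0000
58.6788 42.5177 23.4039 5.7527 0.0000 0.0000 0.0000 0.0000
65.7974 50.9370 33.3615 12.5747 0.0000 0.0000 0.0000 0.0000 0.0000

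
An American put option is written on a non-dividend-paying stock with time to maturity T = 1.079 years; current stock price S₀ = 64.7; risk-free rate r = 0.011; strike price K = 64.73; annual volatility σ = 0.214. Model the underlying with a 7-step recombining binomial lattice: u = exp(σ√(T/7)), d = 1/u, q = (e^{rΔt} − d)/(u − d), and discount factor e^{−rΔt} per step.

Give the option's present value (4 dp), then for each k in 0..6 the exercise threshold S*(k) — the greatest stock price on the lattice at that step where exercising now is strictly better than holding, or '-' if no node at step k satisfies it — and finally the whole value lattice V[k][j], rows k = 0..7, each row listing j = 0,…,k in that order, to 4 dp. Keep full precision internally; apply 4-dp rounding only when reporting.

params: Δt=0.15414 u=1.08765 d=0.91941 q=0.48909 e^(-rΔt)=0.99831
t_7 payoffs: 28.7979 22.2230 14.4451 5.2439 0.0000 0.0000 0.0000 0.0000
t_6: node(6,0) S=39.0815 payoff=25.6485 vs cont=25.5388 → 25.6485 [stop]  node(6,1) S=46.2327 payoff=18.4973 vs cont=18.3877 → 18.4973 [stop]  node(6,2) S=54.6924 payoff=10.0376 vs cont=9.9280 → 10.0376 [stop]  node(6,3) S=64.7000 payoff=0.0300 vs cont=2.6746 → 2.6746 [wait]  node(6,4) S=76.5388 payoff=0.0000 vs cont=0.0000 → 0.0000 [wait]  node(6,5) S=90.5440 payoff=0.0000 vs cont=0.0000 → 0.0000 [wait]  node(6,6) S=107.1118 payoff=0.0000 vs cont=0.0000 → 0.0000 [wait]  ⇒ S*(6)=54.6924
t_5: node(5,0) S=42.5070 payoff=22.2230 vs cont=22.1134 → 22.2230 [stop]  node(5,1) S=50.2849 payoff=14.4451 vs cont=14.3354 → 14.4451 [stop]  node(5,2) S=59.4861 payoff=5.2439 vs cont=6.4255 → 6.4255 [wait]  node(5,3) S=70.3709 payoff=0.0000 vs cont=1.3642 → 1.3642 [wait]  node(5,4) S=83.2474 payoff=0.0000 vs cont=0.0000 → 0.0000 [wait]  node(5,5) S=98.4801 payoff=0.0000 vs cont=0.0000 → 0.0000 [wait]  ⇒ S*(5)=50.2849
t_4: node(4,0) S=46.2327 payoff=18.4973 vs cont=18.3877 → 18.4973 [stop]  node(4,1) S=54.6924 payoff=10.0376 vs cont=10.5049 → 10.5049 [wait]  node(4,2) S=64.7000 payoff=0.0300 vs cont=3.9433 → 3.9433 [wait]  node(4,3) S=76.5388 payoff=0.0000 vs cont=0.6958 → 0.6958 [wait]  node(4,4) S=90.5440 payoff=0.0000 vs cont=0.0000 → 0.0000 [wait]  ⇒ S*(4)=46.2327
t_3: node(3,0) S=50.2849 payoff=14.4451 vs cont=14.5636 → 14.5636 [wait]  node(3,1) S=59.4861 payoff=5.2439 vs cont=7.2833 → 7.2833 [wait]  node(3,2) S=70.3709 payoff=0.0000 vs cont=2.3510 → 2.3510 [wait]  node(3,3) S=83.2474 payoff=0.0000 vs cont=0.3549 → 0.3549 [wait]  ⇒ S*(3)=-
t_2: node(2,0) S=54.6924 payoff=10.0376 vs cont=10.9842 → 10.9842 [wait]  node(2,1) S=64.7000 payoff=0.0300 vs cont=4.8627 → 4.8627 [wait]  node(2,2) S=76.5388 payoff=0.0000 vs cont=1.3724 → 1.3724 [wait]  ⇒ S*(2)=-
t_1: node(1,0) S=59.4861 payoff=5.2439 vs cont=7.9767 → 7.9767 [wait]  node(1,1) S=70.3709 payoff=0.0000 vs cont=3.1502 → 3.1502 [wait]  ⇒ S*(1)=-
t_0: node(0,0) S=64.7000 payoff=0.0300 vs cont=5.6066 → 5.6066 [wait]  ⇒ S*(0)=-

price = 5.6066
boundary = - - - - 46.2327 50.2849 54.6924
tree:
5.6066
7.9767 3.1502
10.9842 4.8627 1.3724
14.5636 7.2833 2.3510 0.3549
18.4973 10.5049 3.9433 0.6958 0.0000
22.2230 14.4451 6.4255 1.3642 0.0000 0.0000
25.6485 18.4973 10.0376 2.6746 0.0000 0.0000 0.0000
28.7979 22.2230 14.4451 5.2439 0.0000 0.0000 0.0000 0.0000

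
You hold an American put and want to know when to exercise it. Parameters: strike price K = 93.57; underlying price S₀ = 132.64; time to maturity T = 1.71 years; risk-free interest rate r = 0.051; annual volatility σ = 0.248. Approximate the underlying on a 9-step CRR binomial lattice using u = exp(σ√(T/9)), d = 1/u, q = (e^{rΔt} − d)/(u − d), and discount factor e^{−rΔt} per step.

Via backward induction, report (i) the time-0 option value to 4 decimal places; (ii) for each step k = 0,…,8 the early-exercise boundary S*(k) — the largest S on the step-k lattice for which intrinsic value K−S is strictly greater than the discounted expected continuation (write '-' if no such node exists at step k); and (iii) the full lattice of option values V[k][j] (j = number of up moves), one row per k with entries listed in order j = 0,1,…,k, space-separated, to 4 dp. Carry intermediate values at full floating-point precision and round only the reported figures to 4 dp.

price = 1.3907
boundary = - - - - - - 69.3409 77.2568 69.3409
tree:
1.3907
2.4006 0.4769
4.0616 0.8999 0.0922
6.7055 1.6774 0.1931 0.0000
10.7375 3.0789 0.4045 0.0000 0.0000
16.5402 5.5389 0.8474 0.0000 0.0000 0.0000
24.2291 9.6951 1.7750 0.0000 0.0000 0.0000 0.0000
31.3340 16.3132 3.7180 0.0000 0.0000 0.0000 0.0000 0.0000
37.7109 24.2291 7.7879 0.0000 0.0000 0.0000 0.0000 0.0000 0.0000
43.4343 31.3340 16.3132 0.0000 0.0000 0.0000 0.0000 0.0000 0.0000 0.0000

Δt=0.19000  u=1.11416  d=0.89754  q=0.51795  discount=0.99036
step 9 (expiry): payoffs max(K−S,0) = 43.4343 31.3340 16.3132 0.0000 0.0000 0.0000 0.0000 0.0000 0.0000 0.0000
step 8: (k=8,j=0): S=55.8591, (K−S)⁺=37.7109, hold=36.8085 ⇒ V=37.7109 exercise | (k=8,j=1): S=69.3409, (K−S)⁺=24.2291, hold=23.3268 ⇒ V=24.2291 exercise | (k=8,j=2): S=86.0765, (K−S)⁺=7.4935, hold=7.7879 ⇒ V=7.7879 continue | (k=8,j=3): S=106.8512, (K−S)⁺=0.0000, hold=0.0000 ⇒ V=0.0000 continue | (k=8,j=4): S=132.6400, (K−S)⁺=0.0000, hold=0.0000 ⇒ V=0.0000 continue | (k=8,j=5): S=164.6530, (K−S)⁺=0.0000, hold=0.0000 ⇒ V=0.0000 continue | (k=8,j=6): S=204.3924, (K−S)⁺=0.0000, hold=0.0000 ⇒ V=0.0000 continue | (k=8,j=7): S=253.7229, (K−S)⁺=0.0000, hold=0.0000 ⇒ V=0.0000 continue | (k=8,j=8): S=314.9596, (K−S)⁺=0.0000, hold=0.0000 ⇒ V=0.0000 continue  boundary S*=69.3409
step 7: (k=7,j=0): S=62.2360, (K−S)⁺=31.3340, hold=30.4317 ⇒ V=31.3340 exercise | (k=7,j=1): S=77.2568, (K−S)⁺=16.3132, hold=15.5619 ⇒ V=16.3132 exercise | (k=7,j=2): S=95.9029, (K−S)⁺=0.0000, hold=3.7180 ⇒ V=3.7180 continue | (k=7,j=3): S=119.0493, (K−S)⁺=0.0000, hold=0.0000 ⇒ V=0.0000 continue | (k=7,j=4): S=147.7822, (K−S)⁺=0.0000, hold=0.0000 ⇒ V=0.0000 continue | (k=7,j=5): S=183.4497, (K−S)⁺=0.0000, hold=0.0000 ⇒ V=0.0000 continue | (k=7,j=6): S=227.7258, (K−S)⁺=0.0000, hold=0.0000 ⇒ V=0.0000 continue | (k=7,j=7): S=282.6879, (K−S)⁺=0.0000, hold=0.0000 ⇒ V=0.0000 continue  boundary S*=77.2568
step 6: (k=6,j=0): S=69.3409, (K−S)⁺=24.2291, hold=23.3268 ⇒ V=24.2291 exercise | (k=6,j=1): S=86.0765, (K−S)⁺=7.4935, hold=9.6951 ⇒ V=9.6951 continue | (k=6,j=2): S=106.8512, (K−S)⁺=0.0000, hold=1.7750 ⇒ V=1.7750 continue | (k=6,j=3): S=132.6400, (K−S)⁺=0.0000, hold=0.0000 ⇒ V=0.0000 continue | (k=6,j=4): S=164.6530, (K−S)⁺=0.0000, hold=0.0000 ⇒ V=0.0000 continue | (k=6,j=5): S=204.3924, (K−S)⁺=0.0000, hold=0.0000 ⇒ V=0.0000 continue | (k=6,j=6): S=253.7229, (K−S)⁺=0.0000, hold=0.0000 ⇒ V=0.0000 continue  boundary S*=69.3409
step 5: (k=5,j=0): S=77.2568, (K−S)⁺=16.3132, hold=16.5402 ⇒ V=16.5402 continue | (k=5,j=1): S=95.9029, (K−S)⁺=0.0000, hold=5.5389 ⇒ V=5.5389 continue | (k=5,j=2): S=119.0493, (K−S)⁺=0.0000, hold=0.8474 ⇒ V=0.8474 continue | (k=5,j=3): S=147.7822, (K−S)⁺=0.0000, hold=0.0000 ⇒ V=0.0000 continue | (k=5,j=4): S=183.4497, (K−S)⁺=0.0000, hold=0.0000 ⇒ V=0.0000 continue | (k=5,j=5): S=227.7258, (K−S)⁺=0.0000, hold=0.0000 ⇒ V=0.0000 continue  boundary S*=-
step 4: (k=4,j=0): S=86.0765, (K−S)⁺=7.4935, hold=10.7375 ⇒ V=10.7375 continue | (k=4,j=1): S=106.8512, (K−S)⁺=0.0000, hold=3.0789 ⇒ V=3.0789 continue | (k=4,j=2): S=132.6400, (K−S)⁺=0.0000, hold=0.4045 ⇒ V=0.4045 continue | (k=4,j=3): S=164.6530, (K−S)⁺=0.0000, hold=0.0000 ⇒ V=0.0000 continue | (k=4,j=4): S=204.3924, (K−S)⁺=0.0000, hold=0.0000 ⇒ V=0.0000 continue  boundary S*=-
step 3: (k=3,j=0): S=95.9029, (K−S)⁺=0.0000, hold=6.7055 ⇒ V=6.7055 continue | (k=3,j=1): S=119.0493, (K−S)⁺=0.0000, hold=1.6774 ⇒ V=1.6774 continue | (k=3,j=2): S=147.7822, (K−S)⁺=0.0000, hold=0.1931 ⇒ V=0.1931 continue | (k=3,j=3): S=183.4497, (K−S)⁺=0.0000, hold=0.0000 ⇒ V=0.0000 continue  boundary S*=-
step 2: (k=2,j=0): S=106.8512, (K−S)⁺=0.0000, hold=4.0616 ⇒ V=4.0616 continue | (k=2,j=1): S=132.6400, (K−S)⁺=0.0000, hold=0.8999 ⇒ V=0.8999 continue | (k=2,j=2): S=164.6530, (K−S)⁺=0.0000, hold=0.0922 ⇒ V=0.0922 continue  boundary S*=-
step 1: (k=1,j=0): S=119.0493, (K−S)⁺=0.0000, hold=2.4006 ⇒ V=2.4006 continue | (k=1,j=1): S=147.7822, (K−S)⁺=0.0000, hold=0.4769 ⇒ V=0.4769 continue  boundary S*=-
step 0: (k=0,j=0): S=132.6400, (K−S)⁺=0.0000, hold=1.3907 ⇒ V=1.3907 continue  boundary S*=-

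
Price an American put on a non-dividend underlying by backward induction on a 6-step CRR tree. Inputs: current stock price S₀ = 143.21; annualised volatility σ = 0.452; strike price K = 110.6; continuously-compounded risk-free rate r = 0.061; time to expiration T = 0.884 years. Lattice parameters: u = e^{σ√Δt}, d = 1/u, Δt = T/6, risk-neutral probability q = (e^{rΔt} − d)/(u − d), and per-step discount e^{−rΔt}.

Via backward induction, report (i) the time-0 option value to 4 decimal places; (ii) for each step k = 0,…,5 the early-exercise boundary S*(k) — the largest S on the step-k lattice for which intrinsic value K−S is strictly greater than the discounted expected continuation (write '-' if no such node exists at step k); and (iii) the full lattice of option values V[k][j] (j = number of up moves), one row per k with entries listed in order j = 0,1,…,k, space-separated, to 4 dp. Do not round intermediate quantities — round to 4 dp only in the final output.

Δt=0.14733, u=1.18946, d=0.84072, q=0.48262, disc=e^(-rΔt)=0.99105
k=6 terminal: V=max(K-S,0) → 60.0311 39.0548 9.3776 0.0000 0.0000 0.0000 0.0000
k=5: j=0 S=60.1495 intr=50.4505 cont=49.4610 V=50.4505[EX]; j=1 S=85.0998 intr=25.5002 cont=24.5107 V=25.5002[EX]; j=2 S=120.3996 intr=0.0000 cont=4.8083 V=4.8083[hold]; j=3 S=170.3419 intr=0.0000 cont=0.0000 V=0.0000[hold]; j=4 S=241.0006 intr=0.0000 cont=0.0000 V=0.0000[hold]; j=5 S=340.9688 intr=0.0000 cont=0.0000 V=0.0000[hold]  S*(5)=85.0998
k=4: j=0 S=71.5452 intr=39.0548 cont=38.0653 V=39.0548[EX]; j=1 S=101.2224 intr=9.3776 cont=15.3750 V=15.3750[hold]; j=2 S=143.2100 intr=0.0000 cont=2.4655 V=2.4655[hold]; j=3 S=202.6142 intr=0.0000 cont=0.0000 V=0.0000[hold]; j=4 S=286.6595 intr=0.0000 cont=0.0000 V=0.0000[hold]  S*(4)=71.5452
k=3: j=0 S=85.0998 intr=25.5002 cont=27.3793 V=27.3793[hold]; j=1 S=120.3996 intr=0.0000 cont=9.0628 V=9.0628[hold]; j=2 S=170.3419 intr=0.0000 cont=1.2642 V=1.2642[hold]; j=3 S=241.0006 intr=0.0000 cont=0.0000 V=0.0000[hold]  S*(3)=-
k=2: j=0 S=101.2224 intr=9.3776 cont=18.3735 V=18.3735[hold]; j=1 S=143.2100 intr=0.0000 cont=5.2516 V=5.2516[hold]; j=2 S=202.6142 intr=0.0000 cont=0.6482 V=0.6482[hold]  S*(2)=-
k=1: j=0 S=120.3996 intr=0.0000 cont=11.9328 V=11.9328[hold]; j=1 S=170.3419 intr=0.0000 cont=3.0028 V=3.0028[hold]  S*(1)=-
k=0: j=0 S=143.2100 intr=0.0000 cont=7.5548 V=7.5548[hold]  S*(0)=-

price = 7.5548
boundary = - - - - 71.5452 85.0998
tree:
7.5548
11.9328 3.0028
18.3735 5.2516 0.6482
27.3793 9.0628 1.2642 0.0000
39.0548 15.3750 2.4655 0.0000 0.0000
50.4505 25.5002 4.8083 0.0000 0.0000 0.0000
60.0311 39.0548 9.3776 0.0000 0.0000 0.0000 0.0000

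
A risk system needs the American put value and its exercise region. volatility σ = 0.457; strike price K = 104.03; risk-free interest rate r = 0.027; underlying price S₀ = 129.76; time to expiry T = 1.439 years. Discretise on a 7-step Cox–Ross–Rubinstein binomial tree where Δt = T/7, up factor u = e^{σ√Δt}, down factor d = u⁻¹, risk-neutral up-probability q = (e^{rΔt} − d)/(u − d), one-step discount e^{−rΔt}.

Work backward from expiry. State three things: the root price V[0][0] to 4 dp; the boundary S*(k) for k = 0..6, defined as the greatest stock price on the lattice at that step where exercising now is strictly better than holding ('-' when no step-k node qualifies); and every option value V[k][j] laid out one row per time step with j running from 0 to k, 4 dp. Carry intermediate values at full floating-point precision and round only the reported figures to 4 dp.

Δt=0.20557  u=1.23023  d=0.81285  q=0.46172  discount=0.99446
step 7 (expiry): payoffs max(K−S,0) = 73.6051 57.9828 34.3387 0.0000 0.0000 0.0000 0.0000 0.0000
step 6: (k=6,j=0): S=37.4297, (K−S)⁺=66.6003, hold=66.0245 ⇒ V=66.6003 exercise | (k=6,j=1): S=56.6488, (K−S)⁺=47.3812, hold=46.8053 ⇒ V=47.3812 exercise | (k=6,j=2): S=85.7365, (K−S)⁺=18.2935, hold=18.3816 ⇒ V=18.3816 continue | (k=6,j=3): S=129.7600, (K−S)⁺=0.0000, hold=0.0000 ⇒ V=0.0000 continue | (k=6,j=4): S=196.3883, (K−S)⁺=0.0000, hold=0.0000 ⇒ V=0.0000 continue | (k=6,j=5): S=297.2286, (K−S)⁺=0.0000, hold=0.0000 ⇒ V=0.0000 continue | (k=6,j=6): S=449.8477, (K−S)⁺=0.0000, hold=0.0000 ⇒ V=0.0000 continue  boundary S*=56.6488
step 5: (k=5,j=0): S=46.0472, (K−S)⁺=57.9828, hold=57.4069 ⇒ V=57.9828 exercise | (k=5,j=1): S=69.6913, (K−S)⁺=34.3387, hold=33.8034 ⇒ V=34.3387 exercise | (k=5,j=2): S=105.4759, (K−S)⁺=0.0000, hold=9.8397 ⇒ V=9.8397 continue | (k=5,j=3): S=159.6351, (K−S)⁺=0.0000, hold=0.0000 ⇒ V=0.0000 continue | (k=5,j=4): S=241.6035, (K−S)⁺=0.0000, hold=0.0000 ⇒ V=0.0000 continue | (k=5,j=5): S=365.6605, (K−S)⁺=0.0000, hold=0.0000 ⇒ V=0.0000 continue  boundary S*=69.6913
step 4: (k=4,j=0): S=56.6488, (K−S)⁺=47.3812, hold=46.8053 ⇒ V=47.3812 exercise | (k=4,j=1): S=85.7365, (K−S)⁺=18.2935, hold=22.8996 ⇒ V=22.8996 continue | (k=4,j=2): S=129.7600, (K−S)⁺=0.0000, hold=5.2672 ⇒ V=5.2672 continue | (k=4,j=3): S=196.3883, (K−S)⁺=0.0000, hold=0.0000 ⇒ V=0.0000 continue | (k=4,j=4): S=297.2286, (K−S)⁺=0.0000, hold=0.0000 ⇒ V=0.0000 continue  boundary S*=56.6488
step 3: (k=3,j=0): S=69.6913, (K−S)⁺=34.3387, hold=35.8779 ⇒ V=35.8779 continue | (k=3,j=1): S=105.4759, (K−S)⁺=0.0000, hold=14.6767 ⇒ V=14.6767 continue | (k=3,j=2): S=159.6351, (K−S)⁺=0.0000, hold=2.8195 ⇒ V=2.8195 continue | (k=3,j=3): S=241.6035, (K−S)⁺=0.0000, hold=0.0000 ⇒ V=0.0000 continue  boundary S*=-
step 2: (k=2,j=0): S=85.7365, (K−S)⁺=18.2935, hold=25.9445 ⇒ V=25.9445 continue | (k=2,j=1): S=129.7600, (K−S)⁺=0.0000, hold=9.1511 ⇒ V=9.1511 continue | (k=2,j=2): S=196.3883, (K−S)⁺=0.0000, hold=1.5093 ⇒ V=1.5093 continue  boundary S*=-
step 1: (k=1,j=0): S=105.4759, (K−S)⁺=0.0000, hold=18.0900 ⇒ V=18.0900 continue | (k=1,j=1): S=159.6351, (K−S)⁺=0.0000, hold=5.5916 ⇒ V=5.5916 continue  boundary S*=-
step 0: (k=0,j=0): S=129.7600, (K−S)⁺=0.0000, hold=12.2511 ⇒ V=12.2511 continue  boundary S*=-

price = 12.2511
boundary = - - - - 56.6488 69.6913 56.6488
tree:
12.2511
18.0900 5.5916
25.9445 9.1511 1.5093
35.8779 14.6767 2.8195 0.0000
47.3812 22.8996 5.2672 0.0000 0.0000
57.9828 34.3387 9.8397 0.0000 0.0000 0.0000
66.6003 47.3812 18.3816 0.0000 0.0000 0.0000 0.0000
73.6051 57.9828 34.3387 0.0000 0.0000 0.0000 0.0000 0.0000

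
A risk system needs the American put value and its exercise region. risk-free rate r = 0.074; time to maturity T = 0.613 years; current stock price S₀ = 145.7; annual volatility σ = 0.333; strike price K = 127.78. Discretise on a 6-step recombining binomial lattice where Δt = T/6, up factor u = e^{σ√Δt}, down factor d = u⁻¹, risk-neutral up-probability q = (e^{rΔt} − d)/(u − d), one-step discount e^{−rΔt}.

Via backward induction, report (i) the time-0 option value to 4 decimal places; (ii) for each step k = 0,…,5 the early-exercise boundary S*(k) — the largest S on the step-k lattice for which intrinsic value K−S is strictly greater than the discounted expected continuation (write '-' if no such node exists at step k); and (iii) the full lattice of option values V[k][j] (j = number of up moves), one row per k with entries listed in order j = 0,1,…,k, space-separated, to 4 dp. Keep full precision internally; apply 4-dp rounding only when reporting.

price = 5.7759
boundary = - - - - 95.1825 105.8724
tree:
5.7759
9.3889 2.3768
14.8179 4.2918 0.5649
22.5236 7.6056 1.1592 0.0000
32.5975 13.1416 2.3787 0.0000 0.0000
42.2081 21.9076 4.8814 0.0000 0.0000 0.0000
50.8483 32.5975 10.0172 0.0000 0.0000 0.0000 0.0000

Δt=0.10217  u=1.11231  d=0.89903  q=0.50900  discount=0.99247
step 6 (expiry): payoffs max(K−S,0) = 50.8483 32.5975 10.0172 0.0000 0.0000 0.0000 0.0000
step 5: (k=5,j=0): S=85.5719, (K−S)⁺=42.2081, hold=41.2457 ⇒ V=42.2081 exercise | (k=5,j=1): S=105.8724, (K−S)⁺=21.9076, hold=20.9452 ⇒ V=21.9076 exercise | (k=5,j=2): S=130.9887, (K−S)⁺=0.0000, hold=4.8814 ⇒ V=4.8814 continue | (k=5,j=3): S=162.0635, (K−S)⁺=0.0000, hold=0.0000 ⇒ V=0.0000 continue | (k=5,j=4): S=200.5102, (K−S)⁺=0.0000, hold=0.0000 ⇒ V=0.0000 continue | (k=5,j=5): S=248.0778, (K−S)⁺=0.0000, hold=0.0000 ⇒ V=0.0000 continue  boundary S*=105.8724
step 4: (k=4,j=0): S=95.1825, (K−S)⁺=32.5975, hold=31.6351 ⇒ V=32.5975 exercise | (k=4,j=1): S=117.7628, (K−S)⁺=10.0172, hold=13.1416 ⇒ V=13.1416 continue | (k=4,j=2): S=145.7000, (K−S)⁺=0.0000, hold=2.3787 ⇒ V=2.3787 continue | (k=4,j=3): S=180.2648, (K−S)⁺=0.0000, hold=0.0000 ⇒ V=0.0000 continue | (k=4,j=4): S=223.0294, (K−S)⁺=0.0000, hold=0.0000 ⇒ V=0.0000 continue  boundary S*=95.1825
step 3: (k=3,j=0): S=105.8724, (K−S)⁺=21.9076, hold=22.5236 ⇒ V=22.5236 continue | (k=3,j=1): S=130.9887, (K−S)⁺=0.0000, hold=7.6056 ⇒ V=7.6056 continue | (k=3,j=2): S=162.0635, (K−S)⁺=0.0000, hold=1.1592 ⇒ V=1.1592 continue | (k=3,j=3): S=200.5102, (K−S)⁺=0.0000, hold=0.0000 ⇒ V=0.0000 continue  boundary S*=-
step 2: (k=2,j=0): S=117.7628, (K−S)⁺=10.0172, hold=14.8179 ⇒ V=14.8179 continue | (k=2,j=1): S=145.7000, (K−S)⁺=0.0000, hold=4.2918 ⇒ V=4.2918 continue | (k=2,j=2): S=180.2648, (K−S)⁺=0.0000, hold=0.5649 ⇒ V=0.5649 continue  boundary S*=-
step 1: (k=1,j=0): S=130.9887, (K−S)⁺=0.0000, hold=9.3889 ⇒ V=9.3889 continue | (k=1,j=1): S=162.0635, (K−S)⁺=0.0000, hold=2.3768 ⇒ V=2.3768 continue  boundary S*=-
step 0: (k=0,j=0): S=145.7000, (K−S)⁺=0.0000, hold=5.7759 ⇒ V=5.7759 continue  boundary S*=-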